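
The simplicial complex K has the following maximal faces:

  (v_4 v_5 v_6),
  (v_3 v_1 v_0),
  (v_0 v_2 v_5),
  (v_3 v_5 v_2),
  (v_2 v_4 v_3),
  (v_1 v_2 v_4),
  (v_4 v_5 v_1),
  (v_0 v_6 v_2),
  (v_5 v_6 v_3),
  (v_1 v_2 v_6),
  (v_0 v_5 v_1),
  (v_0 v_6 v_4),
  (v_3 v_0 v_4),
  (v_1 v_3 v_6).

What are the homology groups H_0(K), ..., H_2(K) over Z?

Fix the vertex order v_0 < v_1 < v_2 < v_3 < v_4 < v_5 < v_6 and write every simplex with vertices in increasing order. Then dim K = 2 and the simplices of K are:

  0-simplices (7): [v_0], [v_1], [v_2], [v_3], [v_4], [v_5], [v_6]
  1-simplices (21): (21 of them)
  2-simplices (14): (14 of them)

Hence C_0 ≅ Z^7, C_1 ≅ Z^21, C_2 ≅ Z^14.

The boundary map ∂_1: C_1 → C_0 maps an edge to its endpoints' difference, ∂[p,q] = q − p. For instance
  ∂[v_1,v_3] = [v_3] − [v_1].
The 7×21 boundary matrix has rank 6 and Smith normal form diag(1,1,1,1,1,1).

The boundary map ∂_2: C_2 → C_1 maps a triangle to the signed sum of its edges. For instance
  ∂[v_0,v_2,v_6] = [v_2,v_6] − [v_0,v_6] + [v_0,v_2],
  ∂[v_3,v_5,v_6] = [v_5,v_6] − [v_3,v_6] + [v_3,v_5].
This gives a 21×14 integer matrix of rank 13; reducing to Smith normal form yields diagonal entries (1,1,1,1,1,1,1,1,1,1,1,1,1).

Reading off H_k = ker ∂_k / im ∂_{k+1}:

  H_0: rank C_0 − rank ∂_1 = 7 − 6 = 1, and the invariant factors of ∂_1 are all 1, so H_0 ≅ Z.
  H_1: rank ker ∂_1 − rank ∂_2 = (21 − 6) − 13 = 2, and the invariant factors of ∂_2 are all 1, so H_1 ≅ Z^2.
  H_2: rank ker ∂_2 − rank ∂_3 = (14 − 13) − 0 = 1, and there is no ∂_3, so H_2 ≅ Z.

H_0 ≅ Z,  H_1 ≅ Z^2,  H_2 ≅ Z.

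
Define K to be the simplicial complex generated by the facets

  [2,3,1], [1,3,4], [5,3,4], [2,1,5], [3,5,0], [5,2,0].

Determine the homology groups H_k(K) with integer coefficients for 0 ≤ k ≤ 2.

Fix the vertex order 0 < 1 < 2 < 3 < 4 < 5 and write every simplex with vertices in increasing order. Then dim K = 2 and the simplices of K are:

  0-simplices (6): [0], [1], [2], [3], [4], [5]
  1-simplices (12): [0,2], [0,3], [0,5], [1,2], [1,3], [1,4], [1,5], [2,3], [2,5], [3,4], [3,5], [4,5]
  2-simplices (6): [0,2,5], [0,3,5], [1,2,3], [1,2,5], [1,3,4], [3,4,5]

so the chain groups are C_0 ≅ Z^6, C_1 ≅ Z^12, C_2 ≅ Z^6.

The boundary map ∂_1: C_1 → C_0 is given by ∂[p,q] = [q] − [p].
As a 6×12 matrix over Z this has rank 5, with invariant factors (1,1,1,1,1).

Boundary ∂_2: C_2 → C_1 maps a triangle to the signed sum of its edges. For instance
  ∂[3,4,5] = [4,5] − [3,5] + [3,4],
  ∂[0,3,5] = [3,5] − [0,5] + [0,3].
The 12×6 boundary matrix has rank 6 and Smith normal form diag(1,1,1,1,1,1).

Now H_k = ker ∂_k / im ∂_{k+1}, so:

  H_0: rank C_0 − rank ∂_1 = 6 − 5 = 1, and the invariant factors of ∂_1 are all 1, so H_0 = Z.
  H_1: rank ker ∂_1 − rank ∂_2 = (12 − 5) − 6 = 1, and the invariant factors of ∂_2 are all 1, so H_1 = Z.
  H_2: rank ker ∂_2 − rank ∂_3 = (6 − 6) − 0 = 0, and there is no ∂_3, so H_2 = 0.

As a check, the Euler characteristic is 6 − 12 + 6 = 0, which agrees with 1 − 1 + 0 = 0.
(K is a triangulation of the cylinder S^1 x I.)

H_0 ≅ Z,  H_1 ≅ Z,  H_2 = 0.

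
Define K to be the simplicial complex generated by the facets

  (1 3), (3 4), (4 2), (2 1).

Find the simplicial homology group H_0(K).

K has 4 vertices, 4 edges.
rank ∂_0 = 0, rank ∂_1 = 3 ⇒ b_0 = 4 − 0 − 3 = 1; all invariant factors of ∂_1 are 1 so no torsion. So H_0 = Z.

H_0 = Z.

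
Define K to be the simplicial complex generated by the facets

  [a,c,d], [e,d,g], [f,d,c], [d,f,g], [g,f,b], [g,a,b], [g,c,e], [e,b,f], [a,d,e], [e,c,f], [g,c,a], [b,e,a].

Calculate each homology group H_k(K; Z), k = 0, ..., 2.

H_0 ≅ Z,  H_1 ≅ Z/2Z,  H_2 = 0.

Order the vertices as a < b < c < d < e < f < g. Listing each simplex with vertices in this order, K has dimension 2 with simplices:

  0-simplices (7): a, b, c, d, e, f, g
  1-simplices (18): ab, ac, ad, ae, ag, be, bf, bg, cd, ce, cf, cg, de, df, dg, ef, eg, fg
  2-simplices (12): abe, abg, acd, acg, ade, bef, bfg, cdf, cef, ceg, deg, dfg

Hence C_0 ≅ Z^7, C_1 ≅ Z^18, C_2 ≅ Z^12.

∂_1: C_1 → C_0 sends each edge [p,q] (with p < q) to q − p. For instance
  ∂dg = g − d.
This gives a 7×18 integer matrix of rank 6; reducing to Smith normal form yields diagonal entries (1,1,1,1,1,1).

∂_2: C_2 → C_1 sends each 2-simplex [p,q,r] to [q,r] − [p,r] + [p,q]. For instance
  ∂abg = bg − ag + ab,
  ∂acd = cd − ad + ac.
The resulting 18×12 matrix has rank 12, and its Smith normal form has invariant factors (1,1,1,1,1,1,1,1,1,1,1,2).

Computing H_k = (kernel of ∂_k) / (image of ∂_{k+1}):

  H_0: rank C_0 − rank ∂_1 = 7 − 6 = 1, and the invariant factors of ∂_1 are all 1, so H_0 ≅ Z.
  H_1: rank ker ∂_1 − rank ∂_2 = (18 − 6) − 12 = 0, and ∂_2 has invariant factor 2 > 1, so H_1 ≅ Z/2Z.
  H_2: rank ker ∂_2 − rank ∂_3 = (12 − 12) − 0 = 0, and there is no ∂_3, so H_2 ≅ 0.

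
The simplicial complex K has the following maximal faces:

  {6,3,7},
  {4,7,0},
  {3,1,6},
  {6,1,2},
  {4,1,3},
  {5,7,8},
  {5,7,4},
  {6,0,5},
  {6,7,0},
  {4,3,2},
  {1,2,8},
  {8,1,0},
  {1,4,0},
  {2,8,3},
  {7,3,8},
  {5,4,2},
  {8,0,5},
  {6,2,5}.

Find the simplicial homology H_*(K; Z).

Fix the vertex order 0 < 1 < 2 < 3 < 4 < 5 < 6 < 7 < 8 and write every simplex with vertices in increasing order. Then dim K = 2 and the simplices of K are:

  0-simplices (9): [0], [1], [2], [3], [4], [5], [6], [7], [8]
  1-simplices (27): (27 of them)
  2-simplices (18): [0,1,4], [0,1,8], [0,4,7], [0,5,6], [0,5,8], [0,6,7], [1,2,6], [1,2,8], [1,3,4], [1,3,6], [2,3,4], [2,3,8], [2,4,5], [2,5,6], [3,6,7], [3,7,8], [4,5,7], [5,7,8]

Hence C_0 ≅ Z^9, C_1 ≅ Z^27, C_2 ≅ Z^18.

Boundary ∂_1: C_1 → C_0 maps an edge to its endpoints' difference, ∂[p,q] = q − p. For instance
  ∂[1,8] = [8] − [1].
The resulting 9×27 matrix has rank 8, and its Smith normal form has invariant factors (1,1,1,1,1,1,1,1).

The boundary map ∂_2: C_2 → C_1 acts by ∂[p,q,r] = [q,r] − [p,r] + [p,q]. For instance
  ∂[5,7,8] = [7,8] − [5,8] + [5,7],
  ∂[0,5,6] = [5,6] − [0,6] + [0,5].
The 27×18 boundary matrix has rank 18 and Smith normal form diag(1,1,1,1,1,1,1,1,1,1,1,1,1,1,1,1,1,2).

From H_k ≅ ker(∂_k) / im(∂_{k+1}) we obtain:

  H_0: rank C_0 − rank ∂_1 = 9 − 8 = 1, and the invariant factors of ∂_1 are all 1, so H_0 = Z.
  H_1: rank ker ∂_1 − rank ∂_2 = (27 − 8) − 18 = 1, and ∂_2 has invariant factor 2 > 1, so H_1 = Z ⊕ Z/2.
  H_2: rank ker ∂_2 − rank ∂_3 = (18 − 18) − 0 = 0, and there is no ∂_3, so H_2 = 0.

As a check, the Euler characteristic is 9 − 27 + 18 = 0, which agrees with 1 − 1 + 0 = 0.
(K is a triangulation of the Klein bottle.)

H_0 ≅ Z,  H_1 ≅ Z ⊕ Z/2,  H_2 = 0.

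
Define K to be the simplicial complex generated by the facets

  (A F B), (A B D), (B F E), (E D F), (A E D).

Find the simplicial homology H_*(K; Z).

H_0 = Z,  H_1 = Z,  H_2 = 0.

Take the total order A < B < D < E < F on the vertex set. Then K (dimension 2) consists of the simplices:

  0-simplices (5): A, B, D, E, F
  1-simplices (10): AB, AD, AE, AF, BD, BE, BF, DE, DF, EF
  2-simplices (5): ABD, ABF, ADE, BEF, DEF

so the chain groups are C_0 ≅ Z^5, C_1 ≅ Z^10, C_2 ≅ Z^5.

The boundary map ∂_1: C_1 → C_0 sends each edge [p,q] (with p < q) to q − p.
This gives a 5×10 integer matrix of rank 4; reducing to Smith normal form yields diagonal entries (1,1,1,1).

∂_2: C_2 → C_1 acts by ∂[p,q,r] = [q,r] − [p,r] + [p,q]. For instance
  ∂ABF = BF − AF + AB,
  ∂ABD = BD − AD + AB.
The resulting 10×5 matrix has rank 5, and its Smith normal form has invariant factors (1,1,1,1,1).

Reading off H_k = ker ∂_k / im ∂_{k+1}:

  H_0: rank C_0 − rank ∂_1 = 5 − 4 = 1, and the invariant factors of ∂_1 are all 1, so H_0 ≅ Z.
  H_1: rank ker ∂_1 − rank ∂_2 = (10 − 4) − 5 = 1, and the invariant factors of ∂_2 are all 1, so H_1 ≅ Z.
  H_2: rank ker ∂_2 − rank ∂_3 = (5 − 5) − 0 = 0, and there is no ∂_3, so H_2 ≅ 0.

As a check, the Euler characteristic is 5 − 10 + 5 = 0, which agrees with 1 − 1 + 0 = 0.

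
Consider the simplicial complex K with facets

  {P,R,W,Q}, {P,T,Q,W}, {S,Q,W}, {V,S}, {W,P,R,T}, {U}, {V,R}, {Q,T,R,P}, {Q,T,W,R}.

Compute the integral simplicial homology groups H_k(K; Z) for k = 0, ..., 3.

K has 8 vertices, 14 edges, 11 triangles, 5 3-simplices.
rank ∂_0 = 0, rank ∂_1 = 6 ⇒ b_0 = 8 − 0 − 6 = 2; all invariant factors of ∂_1 are 1 so no torsion. So H_0 = Z^2.
rank ∂_1 = 6, rank ∂_2 = 7 ⇒ b_1 = 14 − 6 − 7 = 1; all invariant factors of ∂_2 are 1 so no torsion. So H_1 = Z.
rank ∂_2 = 7, rank ∂_3 = 4 ⇒ b_2 = 11 − 7 − 4 = 0; all invariant factors of ∂_3 are 1 so no torsion. So H_2 = 0.
rank ∂_3 = 4, rank ∂_4 = 0 ⇒ b_3 = 5 − 4 − 0 = 1. So H_3 = Z.

H_0 ≅ Z^2,  H_1 ≅ Z,  H_2 = 0,  H_3 ≅ Z.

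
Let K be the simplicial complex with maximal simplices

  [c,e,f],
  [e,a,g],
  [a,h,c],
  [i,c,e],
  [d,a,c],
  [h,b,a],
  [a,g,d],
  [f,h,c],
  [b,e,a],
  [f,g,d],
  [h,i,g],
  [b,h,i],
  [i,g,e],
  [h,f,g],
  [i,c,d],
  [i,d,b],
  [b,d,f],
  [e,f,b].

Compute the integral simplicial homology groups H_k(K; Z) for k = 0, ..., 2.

Take the total order a < b < c < d < e < f < g < h < i on the vertex set. Then K (dimension 2) consists of the simplices:

  0-simplices (9): a, b, c, d, e, f, g, h, i
  1-simplices (27): ab, ac, ad, ae, ag, ah, bd, be, bf, bh, bi, cd, ce, cf, ch, ci, df, dg, di, ef, eg, ei, fg, fh, gh, gi, hi
  2-simplices (18): abe, abh, acd, ach, adg, aeg, bdf, bdi, bef, bhi, cdi, cef, cei, cfh, dfg, egi, fgh, ghi

Hence C_0 ≅ Z^9, C_1 ≅ Z^27, C_2 ≅ Z^18.

The boundary map ∂_1: C_1 → C_0 maps an edge to its endpoints' difference, ∂[p,q] = q − p. For instance
  ∂cf = f − c.
As a 9×27 matrix over Z this has rank 8, with invariant factors (1,1,1,1,1,1,1,1).

The boundary map ∂_2: C_2 → C_1 maps a triangle to the signed sum of its edges. For instance
  ∂bhi = hi − bi + bh,
  ∂fgh = gh − fh + fg.
This gives a 27×18 integer matrix of rank 17; reducing to Smith normal form yields diagonal entries (1,1,1,1,1,1,1,1,1,1,1,1,1,1,1,1,1).

From H_k ≅ ker(∂_k) / im(∂_{k+1}) we obtain:

  H_0: rank C_0 − rank ∂_1 = 9 − 8 = 1, and the invariant factors of ∂_1 are all 1, so H_0 = Z.
  H_1: rank ker ∂_1 − rank ∂_2 = (27 − 8) − 17 = 2, and the invariant factors of ∂_2 are all 1, so H_1 = Z^2.
  H_2: rank ker ∂_2 − rank ∂_3 = (18 − 17) − 0 = 1, and there is no ∂_3, so H_2 = Z.

As a check, the Euler characteristic is 9 − 27 + 18 = 0, which agrees with 1 − 2 + 1 = 0.

H_0 ≅ Z,  H_1 ≅ Z^2,  H_2 ≅ Z.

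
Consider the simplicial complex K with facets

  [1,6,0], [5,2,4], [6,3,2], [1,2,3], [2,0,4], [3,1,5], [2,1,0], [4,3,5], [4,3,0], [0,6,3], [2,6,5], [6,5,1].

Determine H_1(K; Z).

Take the total order 0 < 1 < 2 < 3 < 4 < 5 < 6 on the vertex set. Then K (dimension 2) consists of the simplices:

  0-simplices (7): [0], [1], [2], [3], [4], [5], [6]
  1-simplices (18): [0,1], [0,2], [0,3], [0,4], [0,6], [1,2], [1,3], [1,5], [1,6], [2,3], [2,4], [2,5], [2,6], [3,4], [3,5], [3,6], [4,5], [5,6]
  2-simplices (12): [0,1,2], [0,1,6], [0,2,4], [0,3,4], [0,3,6], [1,2,3], [1,3,5], [1,5,6], [2,3,6], [2,4,5], [2,5,6], [3,4,5]

giving chain groups C_0 ≅ Z^7, C_1 ≅ Z^18, C_2 ≅ Z^12.

∂_1: C_1 → C_0 maps an edge to its endpoints' difference, ∂[p,q] = q − p. For instance
  ∂[1,6] = [6] − [1].
This gives a 7×18 integer matrix of rank 6; reducing to Smith normal form yields diagonal entries (1,1,1,1,1,1).

The boundary map ∂_2: C_2 → C_1 sends each 2-simplex [p,q,r] to [q,r] − [p,r] + [p,q]. For instance
  ∂[0,2,4] = [2,4] − [0,4] + [0,2],
  ∂[0,3,4] = [3,4] − [0,4] + [0,3].
The 18×12 boundary matrix has rank 12 and Smith normal form diag(1,1,1,1,1,1,1,1,1,1,1,2).

From H_k ≅ ker(∂_k) / im(∂_{k+1}) we obtain:

  H_1: rank ker ∂_1 − rank ∂_2 = (18 − 6) − 12 = 0, and ∂_2 has invariant factor 2 > 1, so H_1 ≅ Z/2.

H_1 ≅ Z/2.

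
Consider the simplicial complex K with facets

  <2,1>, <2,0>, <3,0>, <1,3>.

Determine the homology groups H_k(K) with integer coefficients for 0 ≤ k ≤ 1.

We work with the vertex ordering 0 < 1 < 2 < 3. The simplices of K, each written with vertices in increasing order, are:

  0-simplices (4): [0], [1], [2], [3]
  1-simplices (4): [0,2], [0,3], [1,2], [1,3]

so the chain groups are C_0 ≅ Z^4, C_1 ≅ Z^4.

∂_1: C_1 → C_0 is given by ∂[p,q] = [q] − [p]. For instance
  ∂[0,3] = [3] − [0].
The 4×4 boundary matrix has rank 3 and Smith normal form diag(1,1,1).

From H_k ≅ ker(∂_k) / im(∂_{k+1}) we obtain:

  H_0: rank C_0 − rank ∂_1 = 4 − 3 = 1, and the invariant factors of ∂_1 are all 1, so H_0 ≅ Z.
  H_1: rank ker ∂_1 − rank ∂_2 = (4 − 3) − 0 = 1, and there is no ∂_2, so H_1 ≅ Z.

H_0 ≅ Z,  H_1 ≅ Z.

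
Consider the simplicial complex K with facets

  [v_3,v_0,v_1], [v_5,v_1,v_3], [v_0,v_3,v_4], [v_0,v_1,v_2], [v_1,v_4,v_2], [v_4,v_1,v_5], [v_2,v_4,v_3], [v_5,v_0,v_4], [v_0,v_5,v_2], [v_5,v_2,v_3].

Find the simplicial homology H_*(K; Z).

We work with the vertex ordering v_0 < v_1 < v_2 < v_3 < v_4 < v_5. The simplices of K, each written with vertices in increasing order, are:

  0-simplices (6): [v_0], [v_1], [v_2], [v_3], [v_4], [v_5]
  1-simplices (15): (15 of them)
  2-simplices (10): [v_0,v_1,v_2], [v_0,v_1,v_3], [v_0,v_2,v_5], [v_0,v_3,v_4], [v_0,v_4,v_5], [v_1,v_2,v_4], [v_1,v_3,v_5], [v_1,v_4,v_5], [v_2,v_3,v_4], [v_2,v_3,v_5]

giving chain groups C_0 ≅ Z^6, C_1 ≅ Z^15, C_2 ≅ Z^10.

∂_1: C_1 → C_0 is given by ∂[p,q] = [q] − [p]. For instance
  ∂[v_2,v_3] = [v_3] − [v_2].
The resulting 6×15 matrix has rank 5, and its Smith normal form has invariant factors (1,1,1,1,1).

∂_2: C_2 → C_1 acts by ∂[p,q,r] = [q,r] − [p,r] + [p,q]. For instance
  ∂[v_0,v_2,v_5] = [v_2,v_5] − [v_0,v_5] + [v_0,v_2],
  ∂[v_0,v_4,v_5] = [v_4,v_5] − [v_0,v_5] + [v_0,v_4].
The 15×10 boundary matrix has rank 10 and Smith normal form diag(1,1,1,1,1,1,1,1,1,2).

Reading off H_k = ker ∂_k / im ∂_{k+1}:

  H_0: rank C_0 − rank ∂_1 = 6 − 5 = 1, and the invariant factors of ∂_1 are all 1, so H_0 ≅ Z.
  H_1: rank ker ∂_1 − rank ∂_2 = (15 − 5) − 10 = 0, and ∂_2 has invariant factor 2 > 1, so H_1 ≅ Z/2.
  H_2: rank ker ∂_2 − rank ∂_3 = (10 − 10) − 0 = 0, and there is no ∂_3, so H_2 ≅ 0.

H_0 = Z,  H_1 = Z/2,  H_2 = 0.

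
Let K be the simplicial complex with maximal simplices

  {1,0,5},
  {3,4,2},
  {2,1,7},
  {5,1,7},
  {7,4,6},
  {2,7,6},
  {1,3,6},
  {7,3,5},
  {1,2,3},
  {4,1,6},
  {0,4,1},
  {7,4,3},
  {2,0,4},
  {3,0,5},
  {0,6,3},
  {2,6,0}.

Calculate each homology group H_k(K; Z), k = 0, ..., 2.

Take the total order 0 < 1 < 2 < 3 < 4 < 5 < 6 < 7 on the vertex set. Then K (dimension 2) consists of the simplices:

  0-simplices (8): [0], [1], [2], [3], [4], [5], [6], [7]
  1-simplices (24): (24 of them)
  2-simplices (16): [0,1,4], [0,1,5], [0,2,4], [0,2,6], [0,3,5], [0,3,6], [1,2,3], [1,2,7], [1,3,6], [1,4,6], [1,5,7], [2,3,4], [2,6,7], [3,4,7], [3,5,7], [4,6,7]

Hence C_0 ≅ Z^8, C_1 ≅ Z^24, C_2 ≅ Z^16.

The boundary map ∂_1: C_1 → C_0 maps an edge to its endpoints' difference, ∂[p,q] = q − p. For instance
  ∂[2,6] = [6] − [2].
The resulting 8×24 matrix has rank 7, and its Smith normal form has invariant factors (1,1,1,1,1,1,1).

Boundary ∂_2: C_2 → C_1 sends each 2-simplex [p,q,r] to [q,r] − [p,r] + [p,q]. For instance
  ∂[3,5,7] = [5,7] − [3,7] + [3,5],
  ∂[0,3,5] = [3,5] − [0,5] + [0,3].
The resulting 24×16 matrix has rank 15, and its Smith normal form has invariant factors (1,1,1,1,1,1,1,1,1,1,1,1,1,1,1).

From H_k ≅ ker(∂_k) / im(∂_{k+1}) we obtain:

  H_0: rank C_0 − rank ∂_1 = 8 − 7 = 1, and the invariant factors of ∂_1 are all 1, so H_0 = Z.
  H_1: rank ker ∂_1 − rank ∂_2 = (24 − 7) − 15 = 2, and the invariant factors of ∂_2 are all 1, so H_1 = Z^2.
  H_2: rank ker ∂_2 − rank ∂_3 = (16 − 15) − 0 = 1, and there is no ∂_3, so H_2 = Z.

H_0 = Z,  H_1 = Z^2,  H_2 = Z.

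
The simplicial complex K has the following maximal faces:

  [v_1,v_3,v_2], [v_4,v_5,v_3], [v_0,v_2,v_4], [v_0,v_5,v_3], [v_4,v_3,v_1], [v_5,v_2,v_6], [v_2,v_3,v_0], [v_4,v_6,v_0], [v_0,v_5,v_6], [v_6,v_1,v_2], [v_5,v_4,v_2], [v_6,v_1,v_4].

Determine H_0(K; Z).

We work with the vertex ordering v_0 < v_1 < v_2 < v_3 < v_4 < v_5 < v_6. The simplices of K, each written with vertices in increasing order, are:

  0-simplices (7): [v_0], [v_1], [v_2], [v_3], [v_4], [v_5], [v_6]
  1-simplices (18): (18 of them)
  2-simplices (12): (12 of them)

so the chain groups are C_0 ≅ Z^7, C_1 ≅ Z^18, C_2 ≅ Z^12.

∂_1: C_1 → C_0 maps an edge to its endpoints' difference, ∂[p,q] = q − p.
The 7×18 boundary matrix has rank 6 and Smith normal form diag(1,1,1,1,1,1).

∂_2: C_2 → C_1 acts by ∂[p,q,r] = [q,r] − [p,r] + [p,q]. For instance
  ∂[v_0,v_2,v_3] = [v_2,v_3] − [v_0,v_3] + [v_0,v_2],
  ∂[v_1,v_2,v_6] = [v_2,v_6] − [v_1,v_6] + [v_1,v_2].
As a 18×12 matrix over Z this has rank 12, with invariant factors (1,1,1,1,1,1,1,1,1,1,1,2).

From H_k ≅ ker(∂_k) / im(∂_{k+1}) we obtain:

  H_0: rank C_0 − rank ∂_1 = 7 − 6 = 1, and the invariant factors of ∂_1 are all 1, so H_0 ≅ Z.

H_0 ≅ Z.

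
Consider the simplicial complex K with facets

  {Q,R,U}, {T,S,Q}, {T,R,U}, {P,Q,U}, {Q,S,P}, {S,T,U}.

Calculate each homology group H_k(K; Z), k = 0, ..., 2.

Take the total order P < Q < R < S < T < U on the vertex set. Then K (dimension 2) consists of the simplices:

  0-simplices (6): P, Q, R, S, T, U
  1-simplices (12): PQ, PS, PU, QR, QS, QT, QU, RT, RU, ST, SU, TU
  2-simplices (6): PQS, PQU, QRU, QST, RTU, STU

Hence C_0 ≅ Z^6, C_1 ≅ Z^12, C_2 ≅ Z^6.

∂_1: C_1 → C_0 maps an edge to its endpoints' difference, ∂[p,q] = q − p.
As a 6×12 matrix over Z this has rank 5, with invariant factors (1,1,1,1,1).

The boundary map ∂_2: C_2 → C_1 maps a triangle to the signed sum of its edges. For instance
  ∂QRU = RU − QU + QR,
  ∂PQS = QS − PS + PQ.
The resulting 12×6 matrix has rank 6, and its Smith normal form has invariant factors (1,1,1,1,1,1).

Now H_k = ker ∂_k / im ∂_{k+1}, so:

  H_0: rank C_0 − rank ∂_1 = 6 − 5 = 1, and the invariant factors of ∂_1 are all 1, so H_0 = Z.
  H_1: rank ker ∂_1 − rank ∂_2 = (12 − 5) − 6 = 1, and the invariant factors of ∂_2 are all 1, so H_1 = Z.
  H_2: rank ker ∂_2 − rank ∂_3 = (6 − 6) − 0 = 0, and there is no ∂_3, so H_2 = 0.

(K is a triangulation of the cylinder S^1 x I.)

H_0 ≅ Z,  H_1 ≅ Z,  H_2 = 0.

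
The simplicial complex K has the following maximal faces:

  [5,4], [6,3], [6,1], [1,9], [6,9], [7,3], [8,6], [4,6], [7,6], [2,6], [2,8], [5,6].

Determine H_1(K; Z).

We work with the vertex ordering 1 < 2 < 3 < 4 < 5 < 6 < 7 < 8 < 9. The simplices of K, each written with vertices in increasing order, are:

  0-simplices (9): [1], [2], [3], [4], [5], [6], [7], [8], [9]
  1-simplices (12): [1,6], [1,9], [2,6], [2,8], [3,6], [3,7], [4,5], [4,6], [5,6], [6,7], [6,8], [6,9]

so the chain groups are C_0 ≅ Z^9, C_1 ≅ Z^12.

Boundary ∂_1: C_1 → C_0 is given by ∂[p,q] = [q] − [p].
The 9×12 boundary matrix has rank 8 and Smith normal form diag(1,1,1,1,1,1,1,1).

Now H_k = ker ∂_k / im ∂_{k+1}, so:

  H_1: rank ker ∂_1 − rank ∂_2 = (12 − 8) − 0 = 4, and there is no ∂_2, so H_1 = Z^4.

H_1 ≅ Z^4.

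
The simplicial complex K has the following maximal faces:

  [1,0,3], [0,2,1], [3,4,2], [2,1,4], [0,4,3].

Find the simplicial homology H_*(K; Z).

H_0 = Z,  H_1 = Z,  H_2 = 0.

Fix the vertex order 0 < 1 < 2 < 3 < 4 and write every simplex with vertices in increasing order. Then dim K = 2 and the simplices of K are:

  0-simplices (5): [0], [1], [2], [3], [4]
  1-simplices (10): [0,1], [0,2], [0,3], [0,4], [1,2], [1,3], [1,4], [2,3], [2,4], [3,4]
  2-simplices (5): [0,1,2], [0,1,3], [0,3,4], [1,2,4], [2,3,4]

so the chain groups are C_0 ≅ Z^5, C_1 ≅ Z^10, C_2 ≅ Z^5.

The boundary map ∂_1: C_1 → C_0 sends each edge [p,q] (with p < q) to q − p. For instance
  ∂[1,2] = [2] − [1].
This gives a 5×10 integer matrix of rank 4; reducing to Smith normal form yields diagonal entries (1,1,1,1).

The boundary map ∂_2: C_2 → C_1 maps a triangle to the signed sum of its edges. For instance
  ∂[1,2,4] = [2,4] − [1,4] + [1,2],
  ∂[0,1,3] = [1,3] − [0,3] + [0,1].
As a 10×5 matrix over Z this has rank 5, with invariant factors (1,1,1,1,1).

From H_k ≅ ker(∂_k) / im(∂_{k+1}) we obtain:

  H_0: rank C_0 − rank ∂_1 = 5 − 4 = 1, and the invariant factors of ∂_1 are all 1, so H_0 = Z.
  H_1: rank ker ∂_1 − rank ∂_2 = (10 − 4) − 5 = 1, and the invariant factors of ∂_2 are all 1, so H_1 = Z.
  H_2: rank ker ∂_2 − rank ∂_3 = (5 − 5) − 0 = 0, and there is no ∂_3, so H_2 = 0.

As a check, the Euler characteristic is 5 − 10 + 5 = 0, which agrees with 1 − 1 + 0 = 0.
(K is a triangulation of the Möbius band.)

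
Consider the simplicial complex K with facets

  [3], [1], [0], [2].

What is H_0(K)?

H_0 = Z^4.

We work with the vertex ordering 0 < 1 < 2 < 3. The simplices of K, each written with vertices in increasing order, are:

  0-simplices (4): [0], [1], [2], [3]

so the chain groups are C_0 ≅ Z^4.

Reading off H_k = ker ∂_k / im ∂_{k+1}:

  H_0: rank C_0 − rank ∂_1 = 4 − 0 = 4, and there is no ∂_1, so H_0 = Z^4.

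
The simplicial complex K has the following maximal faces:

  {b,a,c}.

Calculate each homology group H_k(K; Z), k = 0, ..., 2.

K has 3 vertices, 3 edges, 1 triangle.
rank ∂_0 = 0, rank ∂_1 = 2 ⇒ b_0 = 3 − 0 − 2 = 1; all invariant factors of ∂_1 are 1 so no torsion. So H_0 = Z.
rank ∂_1 = 2, rank ∂_2 = 1 ⇒ b_1 = 3 − 2 − 1 = 0; all invariant factors of ∂_2 are 1 so no torsion. So H_1 = 0.
rank ∂_2 = 1, rank ∂_3 = 0 ⇒ b_2 = 1 − 1 − 0 = 0. So H_2 = 0.

H_0 ≅ Z,  H_1 = 0,  H_2 = 0.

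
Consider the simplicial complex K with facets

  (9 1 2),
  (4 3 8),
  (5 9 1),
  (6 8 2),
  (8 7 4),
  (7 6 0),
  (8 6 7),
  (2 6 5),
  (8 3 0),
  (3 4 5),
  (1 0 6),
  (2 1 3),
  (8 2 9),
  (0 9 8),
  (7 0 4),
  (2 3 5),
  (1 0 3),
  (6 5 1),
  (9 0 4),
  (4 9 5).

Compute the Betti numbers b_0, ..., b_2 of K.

Take the total order 0 < 1 < 2 < 3 < 4 < 5 < 6 < 7 < 8 < 9 on the vertex set. Then K (dimension 2) consists of the simplices:

  0-simplices (10): [0], [1], [2], [3], [4], [5], [6], [7], [8], [9]
  1-simplices (30): (30 of them)
  2-simplices (20): (20 of them)

Hence C_0 ≅ Z^10, C_1 ≅ Z^30, C_2 ≅ Z^20.

The boundary map ∂_1: C_1 → C_0 is given by ∂[p,q] = [q] − [p].
This gives a 10×30 integer matrix of rank 9; reducing to Smith normal form yields diagonal entries (1,1,1,1,1,1,1,1,1).

The boundary map ∂_2: C_2 → C_1 maps a triangle to the signed sum of its edges. For instance
  ∂[1,2,3] = [2,3] − [1,3] + [1,2],
  ∂[0,1,6] = [1,6] − [0,6] + [0,1].
The resulting 30×20 matrix has rank 20, and its Smith normal form has invariant factors (1,1,1,1,1,1,1,1,1,1,1,1,1,1,1,1,1,1,1,2).

From H_k ≅ ker(∂_k) / im(∂_{k+1}) we obtain:

  H_0: rank C_0 − rank ∂_1 = 10 − 9 = 1, and the invariant factors of ∂_1 are all 1, so H_0 = Z.
  H_1: rank ker ∂_1 − rank ∂_2 = (30 − 9) − 20 = 1, and ∂_2 has invariant factor 2 > 1, so H_1 = Z ⊕ Z/2.
  H_2: rank ker ∂_2 − rank ∂_3 = (20 − 20) − 0 = 0, and there is no ∂_3, so H_2 = 0.

Hence the Betti numbers are b_0 = 1, b_1 = 1, b_2 = 0.

b_0 = 1, b_1 = 1, b_2 = 0.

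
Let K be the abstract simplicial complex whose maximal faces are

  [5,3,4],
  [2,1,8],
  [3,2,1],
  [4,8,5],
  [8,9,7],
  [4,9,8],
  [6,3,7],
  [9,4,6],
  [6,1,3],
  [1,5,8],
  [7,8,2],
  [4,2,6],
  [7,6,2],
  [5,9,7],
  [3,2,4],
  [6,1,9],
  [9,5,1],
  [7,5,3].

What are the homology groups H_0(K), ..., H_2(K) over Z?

We work with the vertex ordering 1 < 2 < 3 < 4 < 5 < 6 < 7 < 8 < 9. The simplices of K, each written with vertices in increasing order, are:

  0-simplices (9): [1], [2], [3], [4], [5], [6], [7], [8], [9]
  1-simplices (27): (27 of them)
  2-simplices (18): [1,2,3], [1,2,8], [1,3,6], [1,5,8], [1,5,9], [1,6,9], [2,3,4], [2,4,6], [2,6,7], [2,7,8], [3,4,5], [3,5,7], [3,6,7], [4,5,8], [4,6,9], [4,8,9], [5,7,9], [7,8,9]

giving chain groups C_0 ≅ Z^9, C_1 ≅ Z^27, C_2 ≅ Z^18.

Boundary ∂_1: C_1 → C_0 sends each edge [p,q] (with p < q) to q − p. For instance
  ∂[7,9] = [9] − [7].
The resulting 9×27 matrix has rank 8, and its Smith normal form has invariant factors (1,1,1,1,1,1,1,1).

The boundary map ∂_2: C_2 → C_1 acts by ∂[p,q,r] = [q,r] − [p,r] + [p,q]. For instance
  ∂[4,5,8] = [5,8] − [4,8] + [4,5],
  ∂[4,8,9] = [8,9] − [4,9] + [4,8].
As a 27×18 matrix over Z this has rank 18, with invariant factors (1,1,1,1,1,1,1,1,1,1,1,1,1,1,1,1,1,2).

From H_k ≅ ker(∂_k) / im(∂_{k+1}) we obtain:

  H_0: rank C_0 − rank ∂_1 = 9 − 8 = 1, and the invariant factors of ∂_1 are all 1, so H_0 ≅ Z.
  H_1: rank ker ∂_1 − rank ∂_2 = (27 − 8) − 18 = 1, and ∂_2 has invariant factor 2 > 1, so H_1 ≅ Z ⊕ Z_2.
  H_2: rank ker ∂_2 − rank ∂_3 = (18 − 18) − 0 = 0, and there is no ∂_3, so H_2 ≅ 0.

(K is a triangulation of the Klein bottle.)

H_0 ≅ Z,  H_1 ≅ Z ⊕ Z_2,  H_2 = 0.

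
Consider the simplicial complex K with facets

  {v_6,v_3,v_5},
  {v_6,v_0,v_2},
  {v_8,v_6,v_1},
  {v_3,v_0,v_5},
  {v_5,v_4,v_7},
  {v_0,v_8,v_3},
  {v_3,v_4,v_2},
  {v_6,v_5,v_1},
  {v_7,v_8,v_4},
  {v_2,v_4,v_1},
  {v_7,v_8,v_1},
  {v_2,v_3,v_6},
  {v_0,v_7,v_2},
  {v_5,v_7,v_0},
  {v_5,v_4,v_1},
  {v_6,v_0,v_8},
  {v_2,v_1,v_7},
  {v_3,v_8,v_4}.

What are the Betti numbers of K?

Fix the vertex order v_0 < v_1 < v_2 < v_3 < v_4 < v_5 < v_6 < v_7 < v_8 and write every simplex with vertices in increasing order. Then dim K = 2 and the simplices of K are:

  0-simplices (9): [v_0], [v_1], [v_2], [v_3], [v_4], [v_5], [v_6], [v_7], [v_8]
  1-simplices (27): (27 of them)
  2-simplices (18): (18 of them)

so the chain groups are C_0 ≅ Z^9, C_1 ≅ Z^27, C_2 ≅ Z^18.

∂_1: C_1 → C_0 sends each edge [p,q] (with p < q) to q − p. For instance
  ∂[v_1,v_2] = [v_2] − [v_1].
This gives a 9×27 integer matrix of rank 8; reducing to Smith normal form yields diagonal entries (1,1,1,1,1,1,1,1).

Boundary ∂_2: C_2 → C_1 sends each 2-simplex [p,q,r] to [q,r] − [p,r] + [p,q]. For instance
  ∂[v_1,v_7,v_8] = [v_7,v_8] − [v_1,v_8] + [v_1,v_7],
  ∂[v_3,v_5,v_6] = [v_5,v_6] − [v_3,v_6] + [v_3,v_5].
As a 27×18 matrix over Z this has rank 18, with invariant factors (1,1,1,1,1,1,1,1,1,1,1,1,1,1,1,1,1,2).

Computing H_k = (kernel of ∂_k) / (image of ∂_{k+1}):

  H_0: rank C_0 − rank ∂_1 = 9 − 8 = 1, and the invariant factors of ∂_1 are all 1, so H_0 = Z.
  H_1: rank ker ∂_1 − rank ∂_2 = (27 − 8) − 18 = 1, and ∂_2 has invariant factor 2 > 1, so H_1 = Z ⊕ Z_2.
  H_2: rank ker ∂_2 − rank ∂_3 = (18 − 18) − 0 = 0, and there is no ∂_3, so H_2 = 0.

(K is a triangulation of the Klein bottle.)

Hence the Betti numbers are b_0 = 1, b_1 = 1, b_2 = 0.

b_0 = 1, b_1 = 1, b_2 = 0.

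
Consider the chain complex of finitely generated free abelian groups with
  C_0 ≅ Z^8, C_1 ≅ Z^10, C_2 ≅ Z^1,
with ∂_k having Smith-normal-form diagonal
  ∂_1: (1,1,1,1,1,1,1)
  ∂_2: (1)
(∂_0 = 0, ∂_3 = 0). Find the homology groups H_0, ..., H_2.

H_0 ≅ Z,  H_1 ≅ Z^2,  H_2 = 0.

H_0: b_0 = 8 − 0 − 7 = 1; torsion from ∂_1 factors > 1: none. So H_0 ≅ Z.
H_1: b_1 = 10 − 7 − 1 = 2; torsion from ∂_2 factors > 1: none. So H_1 ≅ Z^2.
H_2: b_2 = 1 − 1 − 0 = 0; torsion from ∂_3 factors > 1: none. So H_2 ≅ 0.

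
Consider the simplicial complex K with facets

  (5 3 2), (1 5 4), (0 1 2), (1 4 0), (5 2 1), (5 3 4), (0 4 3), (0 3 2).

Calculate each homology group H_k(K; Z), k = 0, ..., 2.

Order the vertices as 0 < 1 < 2 < 3 < 4 < 5. Listing each simplex with vertices in this order, K has dimension 2 with simplices:

  0-simplices (6): [0], [1], [2], [3], [4], [5]
  1-simplices (12): [0,1], [0,2], [0,3], [0,4], [1,2], [1,4], [1,5], [2,3], [2,5], [3,4], [3,5], [4,5]
  2-simplices (8): [0,1,2], [0,1,4], [0,2,3], [0,3,4], [1,2,5], [1,4,5], [2,3,5], [3,4,5]

so the chain groups are C_0 ≅ Z^6, C_1 ≅ Z^12, C_2 ≅ Z^8.

The boundary map ∂_1: C_1 → C_0 sends each edge [p,q] (with p < q) to q − p. For instance
  ∂[1,5] = [5] − [1].
The 6×12 boundary matrix has rank 5 and Smith normal form diag(1,1,1,1,1).

The boundary map ∂_2: C_2 → C_1 maps a triangle to the signed sum of its edges. For instance
  ∂[3,4,5] = [4,5] − [3,5] + [3,4],
  ∂[2,3,5] = [3,5] − [2,5] + [2,3].
The resulting 12×8 matrix has rank 7, and its Smith normal form has invariant factors (1,1,1,1,1,1,1).

Now H_k = ker ∂_k / im ∂_{k+1}, so:

  H_0: rank C_0 − rank ∂_1 = 6 − 5 = 1, and the invariant factors of ∂_1 are all 1, so H_0 = Z.
  H_1: rank ker ∂_1 − rank ∂_2 = (12 − 5) − 7 = 0, and the invariant factors of ∂_2 are all 1, so H_1 = 0.
  H_2: rank ker ∂_2 − rank ∂_3 = (8 − 7) − 0 = 1, and there is no ∂_3, so H_2 = Z.

H_0 ≅ Z,  H_1 = 0,  H_2 ≅ Z.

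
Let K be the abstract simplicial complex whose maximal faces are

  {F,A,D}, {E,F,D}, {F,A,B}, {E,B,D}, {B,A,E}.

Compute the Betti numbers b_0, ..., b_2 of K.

We work with the vertex ordering A < B < D < E < F. The simplices of K, each written with vertices in increasing order, are:

  0-simplices (5): A, B, D, E, F
  1-simplices (10): AB, AD, AE, AF, BD, BE, BF, DE, DF, EF
  2-simplices (5): ABE, ABF, ADF, BDE, DEF

giving chain groups C_0 ≅ Z^5, C_1 ≅ Z^10, C_2 ≅ Z^5.

∂_1: C_1 → C_0 is given by ∂[p,q] = [q] − [p]. For instance
  ∂AE = E − A.
The 5×10 boundary matrix has rank 4 and Smith normal form diag(1,1,1,1).

The boundary map ∂_2: C_2 → C_1 maps a triangle to the signed sum of its edges. For instance
  ∂ABF = BF − AF + AB,
  ∂ABE = BE − AE + AB.
The 10×5 boundary matrix has rank 5 and Smith normal form diag(1,1,1,1,1).

Computing H_k = (kernel of ∂_k) / (image of ∂_{k+1}):

  H_0: rank C_0 − rank ∂_1 = 5 − 4 = 1, and the invariant factors of ∂_1 are all 1, so H_0 = Z.
  H_1: rank ker ∂_1 − rank ∂_2 = (10 − 4) − 5 = 1, and the invariant factors of ∂_2 are all 1, so H_1 = Z.
  H_2: rank ker ∂_2 − rank ∂_3 = (5 − 5) − 0 = 0, and there is no ∂_3, so H_2 = 0.

As a check, the Euler characteristic is 5 − 10 + 5 = 0, which agrees with 1 − 1 + 0 = 0.

Hence the Betti numbers are b_0 = 1, b_1 = 1, b_2 = 0.

b_0 = 1, b_1 = 1, b_2 = 0.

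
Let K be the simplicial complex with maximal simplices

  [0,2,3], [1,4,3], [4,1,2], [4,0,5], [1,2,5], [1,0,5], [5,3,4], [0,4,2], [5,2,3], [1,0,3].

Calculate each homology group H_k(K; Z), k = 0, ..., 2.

H_0 ≅ Z,  H_1 ≅ Z_2,  H_2 = 0.

Order the vertices as 0 < 1 < 2 < 3 < 4 < 5. Listing each simplex with vertices in this order, K has dimension 2 with simplices:

  0-simplices (6): [0], [1], [2], [3], [4], [5]
  1-simplices (15): [0,1], [0,2], [0,3], [0,4], [0,5], [1,2], [1,3], [1,4], [1,5], [2,3], [2,4], [2,5], [3,4], [3,5], [4,5]
  2-simplices (10): [0,1,3], [0,1,5], [0,2,3], [0,2,4], [0,4,5], [1,2,4], [1,2,5], [1,3,4], [2,3,5], [3,4,5]

Hence C_0 ≅ Z^6, C_1 ≅ Z^15, C_2 ≅ Z^10.

∂_1: C_1 → C_0 sends each edge [p,q] (with p < q) to q − p. For instance
  ∂[2,4] = [4] − [2].
The resulting 6×15 matrix has rank 5, and its Smith normal form has invariant factors (1,1,1,1,1).

The boundary map ∂_2: C_2 → C_1 sends each 2-simplex [p,q,r] to [q,r] − [p,r] + [p,q]. For instance
  ∂[0,4,5] = [4,5] − [0,5] + [0,4],
  ∂[0,1,5] = [1,5] − [0,5] + [0,1].
The 15×10 boundary matrix has rank 10 and Smith normal form diag(1,1,1,1,1,1,1,1,1,2).

From H_k ≅ ker(∂_k) / im(∂_{k+1}) we obtain:

  H_0: rank C_0 − rank ∂_1 = 6 − 5 = 1, and the invariant factors of ∂_1 are all 1, so H_0 = Z.
  H_1: rank ker ∂_1 − rank ∂_2 = (15 − 5) − 10 = 0, and ∂_2 has invariant factor 2 > 1, so H_1 = Z_2.
  H_2: rank ker ∂_2 − rank ∂_3 = (10 − 10) − 0 = 0, and there is no ∂_3, so H_2 = 0.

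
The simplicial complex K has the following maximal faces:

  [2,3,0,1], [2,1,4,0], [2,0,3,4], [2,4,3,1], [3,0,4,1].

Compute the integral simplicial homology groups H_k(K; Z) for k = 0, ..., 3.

Take the total order 0 < 1 < 2 < 3 < 4 on the vertex set. Then K (dimension 3) consists of the simplices:

  0-simplices (5): [0], [1], [2], [3], [4]
  1-simplices (10): [0,1], [0,2], [0,3], [0,4], [1,2], [1,3], [1,4], [2,3], [2,4], [3,4]
  2-simplices (10): [0,1,2], [0,1,3], [0,1,4], [0,2,3], [0,2,4], [0,3,4], [1,2,3], [1,2,4], [1,3,4], [2,3,4]
  3-simplices (5): [0,1,2,3], [0,1,2,4], [0,1,3,4], [0,2,3,4], [1,2,3,4]

so the chain groups are C_0 ≅ Z^5, C_1 ≅ Z^10, C_2 ≅ Z^10, C_3 ≅ Z^5.

The boundary map ∂_1: C_1 → C_0 sends each edge [p,q] (with p < q) to q − p.
As a 5×10 matrix over Z this has rank 4, with invariant factors (1,1,1,1).

Boundary ∂_2: C_2 → C_1 sends each 2-simplex [p,q,r] to [q,r] − [p,r] + [p,q]. For instance
  ∂[1,2,3] = [2,3] − [1,3] + [1,2],
  ∂[1,2,4] = [2,4] − [1,4] + [1,2].
As a 10×10 matrix over Z this has rank 6, with invariant factors (1,1,1,1,1,1).

Boundary ∂_3: C_3 → C_2 sends each 3-simplex σ to the alternating sum Σ_i (−1)^i (σ with its i-th vertex removed). For instance
  ∂[0,1,2,4] = [1,2,4] − [0,2,4] + [0,1,4] − [0,1,2],
  ∂[0,1,2,3] = [1,2,3] − [0,2,3] + [0,1,3] − [0,1,2].
As a 10×5 matrix over Z this has rank 4, with invariant factors (1,1,1,1).

Now H_k = ker ∂_k / im ∂_{k+1}, so:

  H_0: rank C_0 − rank ∂_1 = 5 − 4 = 1, and the invariant factors of ∂_1 are all 1, so H_0 = Z.
  H_1: rank ker ∂_1 − rank ∂_2 = (10 − 4) − 6 = 0, and the invariant factors of ∂_2 are all 1, so H_1 = 0.
  H_2: rank ker ∂_2 − rank ∂_3 = (10 − 6) − 4 = 0, and the invariant factors of ∂_3 are all 1, so H_2 = 0.
  H_3: rank ker ∂_3 − rank ∂_4 = (5 − 4) − 0 = 1, and there is no ∂_4, so H_3 = Z.

As a check, the Euler characteristic is 5 − 10 + 10 − 5 = 0, which agrees with 1 − 0 + 0 − 1 = 0.
(K is a triangulation of the 3-sphere S^3.)

H_0 = Z,  H_1 = 0,  H_2 = 0,  H_3 = Z.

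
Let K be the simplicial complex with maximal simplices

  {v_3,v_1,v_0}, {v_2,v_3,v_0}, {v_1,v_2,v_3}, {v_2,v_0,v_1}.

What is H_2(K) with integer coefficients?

H_2 = Z.

Order the vertices as v_0 < v_1 < v_2 < v_3. Listing each simplex with vertices in this order, K has dimension 2 with simplices:

  0-simplices (4): [v_0], [v_1], [v_2], [v_3]
  1-simplices (6): [v_0,v_1], [v_0,v_2], [v_0,v_3], [v_1,v_2], [v_1,v_3], [v_2,v_3]
  2-simplices (4): [v_0,v_1,v_2], [v_0,v_1,v_3], [v_0,v_2,v_3], [v_1,v_2,v_3]

so the chain groups are C_0 ≅ Z^4, C_1 ≅ Z^6, C_2 ≅ Z^4.

∂_1: C_1 → C_0 maps an edge to its endpoints' difference, ∂[p,q] = q − p. For instance
  ∂[v_0,v_2] = [v_2] − [v_0].
This gives a 4×6 integer matrix of rank 3; reducing to Smith normal form yields diagonal entries (1,1,1).

∂_2: C_2 → C_1 sends each 2-simplex [p,q,r] to [q,r] − [p,r] + [p,q]. For instance
  ∂[v_0,v_1,v_3] = [v_1,v_3] − [v_0,v_3] + [v_0,v_1],
  ∂[v_0,v_2,v_3] = [v_2,v_3] − [v_0,v_3] + [v_0,v_2].
This gives a 6×4 integer matrix of rank 3; reducing to Smith normal form yields diagonal entries (1,1,1).

Computing H_k = (kernel of ∂_k) / (image of ∂_{k+1}):

  H_2: rank ker ∂_2 − rank ∂_3 = (4 − 3) − 0 = 1, and there is no ∂_3, so H_2 ≅ Z.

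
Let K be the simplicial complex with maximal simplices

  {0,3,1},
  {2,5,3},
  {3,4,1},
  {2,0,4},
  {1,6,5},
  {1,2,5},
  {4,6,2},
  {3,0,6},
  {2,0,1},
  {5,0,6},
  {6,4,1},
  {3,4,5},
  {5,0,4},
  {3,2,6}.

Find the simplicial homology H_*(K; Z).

We work with the vertex ordering 0 < 1 < 2 < 3 < 4 < 5 < 6. The simplices of K, each written with vertices in increasing order, are:

  0-simplices (7): [0], [1], [2], [3], [4], [5], [6]
  1-simplices (21): [0,1], [0,2], [0,3], [0,4], [0,5], [0,6], [1,2], [1,3], [1,4], [1,5], [1,6], [2,3], [2,4], [2,5], [2,6], [3,4], [3,5], [3,6], [4,5], [4,6], [5,6]
  2-simplices (14): [0,1,2], [0,1,3], [0,2,4], [0,3,6], [0,4,5], [0,5,6], [1,2,5], [1,3,4], [1,4,6], [1,5,6], [2,3,5], [2,3,6], [2,4,6], [3,4,5]

giving chain groups C_0 ≅ Z^7, C_1 ≅ Z^21, C_2 ≅ Z^14.

Boundary ∂_1: C_1 → C_0 is given by ∂[p,q] = [q] − [p]. For instance
  ∂[0,2] = [2] − [0].
As a 7×21 matrix over Z this has rank 6, with invariant factors (1,1,1,1,1,1).

The boundary map ∂_2: C_2 → C_1 sends each 2-simplex [p,q,r] to [q,r] − [p,r] + [p,q]. For instance
  ∂[1,4,6] = [4,6] − [1,6] + [1,4],
  ∂[0,1,3] = [1,3] − [0,3] + [0,1].
As a 21×14 matrix over Z this has rank 13, with invariant factors (1,1,1,1,1,1,1,1,1,1,1,1,1).

Computing H_k = (kernel of ∂_k) / (image of ∂_{k+1}):

  H_0: rank C_0 − rank ∂_1 = 7 − 6 = 1, and the invariant factors of ∂_1 are all 1, so H_0 = Z.
  H_1: rank ker ∂_1 − rank ∂_2 = (21 − 6) − 13 = 2, and the invariant factors of ∂_2 are all 1, so H_1 = Z^2.
  H_2: rank ker ∂_2 − rank ∂_3 = (14 − 13) − 0 = 1, and there is no ∂_3, so H_2 = Z.

As a check, the Euler characteristic is 7 − 21 + 14 = 0, which agrees with 1 − 2 + 1 = 0.

H_0 = Z,  H_1 = Z^2,  H_2 = Z.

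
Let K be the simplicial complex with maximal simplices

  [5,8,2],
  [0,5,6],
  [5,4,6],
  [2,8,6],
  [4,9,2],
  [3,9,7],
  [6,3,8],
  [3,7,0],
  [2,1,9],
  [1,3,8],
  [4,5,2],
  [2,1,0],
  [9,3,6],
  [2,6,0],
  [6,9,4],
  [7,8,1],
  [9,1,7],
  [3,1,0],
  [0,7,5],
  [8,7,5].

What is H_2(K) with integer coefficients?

H_2 = 0.

K has 10 vertices, 30 edges, 20 triangles.
rank ∂_2 = 20, rank ∂_3 = 0 ⇒ b_2 = 20 − 20 − 0 = 0. So H_2 = 0.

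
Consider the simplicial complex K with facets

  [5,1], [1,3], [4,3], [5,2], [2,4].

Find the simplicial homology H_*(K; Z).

H_0 = Z,  H_1 = Z.

Fix the vertex order 1 < 2 < 3 < 4 < 5 and write every simplex with vertices in increasing order. Then dim K = 1 and the simplices of K are:

  0-simplices (5): [1], [2], [3], [4], [5]
  1-simplices (5): [1,3], [1,5], [2,4], [2,5], [3,4]

giving chain groups C_0 ≅ Z^5, C_1 ≅ Z^5.

∂_1: C_1 → C_0 sends each edge [p,q] (with p < q) to q − p.
The 5×5 boundary matrix has rank 4 and Smith normal form diag(1,1,1,1).

Computing H_k = (kernel of ∂_k) / (image of ∂_{k+1}):

  H_0: rank C_0 − rank ∂_1 = 5 − 4 = 1, and the invariant factors of ∂_1 are all 1, so H_0 ≅ Z.
  H_1: rank ker ∂_1 − rank ∂_2 = (5 − 4) − 0 = 1, and there is no ∂_2, so H_1 ≅ Z.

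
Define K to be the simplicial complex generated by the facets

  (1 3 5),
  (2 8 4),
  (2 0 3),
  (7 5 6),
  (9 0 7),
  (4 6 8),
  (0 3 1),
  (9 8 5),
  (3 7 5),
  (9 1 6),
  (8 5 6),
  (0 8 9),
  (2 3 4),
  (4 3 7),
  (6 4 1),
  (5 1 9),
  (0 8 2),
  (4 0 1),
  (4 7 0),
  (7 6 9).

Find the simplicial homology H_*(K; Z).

We work with the vertex ordering 0 < 1 < 2 < 3 < 4 < 5 < 6 < 7 < 8 < 9. The simplices of K, each written with vertices in increasing order, are:

  0-simplices (10): [0], [1], [2], [3], [4], [5], [6], [7], [8], [9]
  1-simplices (30): (30 of them)
  2-simplices (20): (20 of them)

giving chain groups C_0 ≅ Z^10, C_1 ≅ Z^30, C_2 ≅ Z^20.

The boundary map ∂_1: C_1 → C_0 sends each edge [p,q] (with p < q) to q − p.
The resulting 10×30 matrix has rank 9, and its Smith normal form has invariant factors (1,1,1,1,1,1,1,1,1).

The boundary map ∂_2: C_2 → C_1 acts by ∂[p,q,r] = [q,r] − [p,r] + [p,q]. For instance
  ∂[5,6,8] = [6,8] − [5,8] + [5,6],
  ∂[0,8,9] = [8,9] − [0,9] + [0,8].
The 30×20 boundary matrix has rank 20 and Smith normal form diag(1,1,1,1,1,1,1,1,1,1,1,1,1,1,1,1,1,1,1,2).

Now H_k = ker ∂_k / im ∂_{k+1}, so:

  H_0: rank C_0 − rank ∂_1 = 10 − 9 = 1, and the invariant factors of ∂_1 are all 1, so H_0 = Z.
  H_1: rank ker ∂_1 − rank ∂_2 = (30 − 9) − 20 = 1, and ∂_2 has invariant factor 2 > 1, so H_1 = Z ⊕ Z_2.
  H_2: rank ker ∂_2 − rank ∂_3 = (20 − 20) − 0 = 0, and there is no ∂_3, so H_2 = 0.

As a check, the Euler characteristic is 10 − 30 + 20 = 0, which agrees with 1 − 1 + 0 = 0.
(K is a triangulation of the Klein bottle.)

H_0 = Z,  H_1 = Z ⊕ Z_2,  H_2 = 0.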